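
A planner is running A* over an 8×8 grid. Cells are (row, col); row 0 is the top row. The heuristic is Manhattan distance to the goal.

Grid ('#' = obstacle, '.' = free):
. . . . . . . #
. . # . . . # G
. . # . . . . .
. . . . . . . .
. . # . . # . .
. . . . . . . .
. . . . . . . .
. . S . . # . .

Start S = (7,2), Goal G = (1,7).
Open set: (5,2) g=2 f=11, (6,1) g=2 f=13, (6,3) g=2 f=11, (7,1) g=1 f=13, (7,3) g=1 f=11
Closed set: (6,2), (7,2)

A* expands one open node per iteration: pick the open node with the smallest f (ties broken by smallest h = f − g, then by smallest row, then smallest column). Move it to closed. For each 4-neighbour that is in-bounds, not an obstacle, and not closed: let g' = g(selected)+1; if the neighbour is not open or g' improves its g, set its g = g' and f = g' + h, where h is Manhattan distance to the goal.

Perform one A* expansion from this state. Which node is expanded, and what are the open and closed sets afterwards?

expanded=(5,2); open=[(5,1) g=3 f=13, (5,3) g=3 f=11, (6,1) g=2 f=13, (6,3) g=2 f=11, (7,1) g=1 f=13, (7,3) g=1 f=11]; closed=[(5,2), (6,2), (7,2)]

step 1: expand (5,2) (f=11, h=9) → closed; open now [(5,1) g=3 f=13, (5,3) g=3 f=11, (6,1) g=2 f=13, (6,3) g=2 f=11, (7,1) g=1 f=13, (7,3) g=1 f=11]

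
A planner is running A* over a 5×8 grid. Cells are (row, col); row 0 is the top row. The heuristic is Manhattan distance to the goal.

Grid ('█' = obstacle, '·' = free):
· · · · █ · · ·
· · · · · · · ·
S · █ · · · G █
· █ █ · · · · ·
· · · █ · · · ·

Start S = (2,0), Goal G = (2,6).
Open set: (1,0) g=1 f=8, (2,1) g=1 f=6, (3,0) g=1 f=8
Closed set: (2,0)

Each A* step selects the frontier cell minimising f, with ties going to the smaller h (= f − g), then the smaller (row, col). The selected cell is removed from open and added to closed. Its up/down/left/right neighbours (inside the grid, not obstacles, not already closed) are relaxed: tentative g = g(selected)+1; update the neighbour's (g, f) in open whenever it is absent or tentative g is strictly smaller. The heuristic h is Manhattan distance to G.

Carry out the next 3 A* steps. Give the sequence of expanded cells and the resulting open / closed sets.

order=[(2,1) → (1,1) → (1,2)]; open=[(0,1) g=3 f=10, (0,2) g=4 f=10, (1,0) g=1 f=8, (1,3) g=4 f=8, (3,0) g=1 f=8]; closed=[(1,1), (1,2), (2,0), (2,1)]

step 1: expand (2,1) (f=6, h=5) → closed; open now [(1,0) g=1 f=8, (1,1) g=2 f=8, (3,0) g=1 f=8]
step 2: expand (1,1) (f=8, h=6) → closed; open now [(0,1) g=3 f=10, (1,0) g=1 f=8, (1,2) g=3 f=8, (3,0) g=1 f=8]
step 3: expand (1,2) (f=8, h=5) → closed; open now [(0,1) g=3 f=10, (0,2) g=4 f=10, (1,0) g=1 f=8, (1,3) g=4 f=8, (3,0) g=1 f=8]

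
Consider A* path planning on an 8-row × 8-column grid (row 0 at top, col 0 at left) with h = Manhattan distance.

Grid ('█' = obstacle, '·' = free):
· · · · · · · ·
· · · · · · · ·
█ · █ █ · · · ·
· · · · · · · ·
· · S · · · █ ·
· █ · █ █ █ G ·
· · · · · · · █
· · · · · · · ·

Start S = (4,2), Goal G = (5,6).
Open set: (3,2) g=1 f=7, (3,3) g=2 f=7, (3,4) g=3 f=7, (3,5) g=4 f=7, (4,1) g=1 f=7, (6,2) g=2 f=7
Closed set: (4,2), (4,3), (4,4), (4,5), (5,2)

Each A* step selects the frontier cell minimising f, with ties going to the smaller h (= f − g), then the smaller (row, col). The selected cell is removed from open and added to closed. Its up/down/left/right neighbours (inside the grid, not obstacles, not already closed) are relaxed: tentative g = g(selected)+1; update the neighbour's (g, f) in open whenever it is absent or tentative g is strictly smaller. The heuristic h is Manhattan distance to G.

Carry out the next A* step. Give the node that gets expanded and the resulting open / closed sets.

expanded=(3,5); open=[(2,5) g=5 f=9, (3,2) g=1 f=7, (3,3) g=2 f=7, (3,4) g=3 f=7, (3,6) g=5 f=7, (4,1) g=1 f=7, (6,2) g=2 f=7]; closed=[(3,5), (4,2), (4,3), (4,4), (4,5), (5,2)]

step 1: expand (3,5) (f=7, h=3) → closed; open now [(2,5) g=5 f=9, (3,2) g=1 f=7, (3,3) g=2 f=7, (3,4) g=3 f=7, (3,6) g=5 f=7, (4,1) g=1 f=7, (6,2) g=2 f=7]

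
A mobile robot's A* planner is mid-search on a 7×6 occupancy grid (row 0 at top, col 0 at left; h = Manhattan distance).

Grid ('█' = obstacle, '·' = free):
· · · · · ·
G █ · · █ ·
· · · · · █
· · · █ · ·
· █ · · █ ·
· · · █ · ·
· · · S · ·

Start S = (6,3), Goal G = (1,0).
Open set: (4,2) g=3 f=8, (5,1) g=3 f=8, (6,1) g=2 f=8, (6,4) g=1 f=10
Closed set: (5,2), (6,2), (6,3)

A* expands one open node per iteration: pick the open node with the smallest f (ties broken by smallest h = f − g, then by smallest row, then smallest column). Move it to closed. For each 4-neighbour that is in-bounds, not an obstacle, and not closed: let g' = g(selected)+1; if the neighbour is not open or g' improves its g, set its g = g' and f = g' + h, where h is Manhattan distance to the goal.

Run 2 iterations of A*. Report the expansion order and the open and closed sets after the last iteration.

order=[(4,2) → (3,2)]; open=[(2,2) g=5 f=8, (3,1) g=5 f=8, (4,3) g=4 f=10, (5,1) g=3 f=8, (6,1) g=2 f=8, (6,4) g=1 f=10]; closed=[(3,2), (4,2), (5,2), (6,2), (6,3)]

step 1: expand (4,2) (f=8, h=5) → closed; open now [(3,2) g=4 f=8, (4,3) g=4 f=10, (5,1) g=3 f=8, (6,1) g=2 f=8, (6,4) g=1 f=10]
step 2: expand (3,2) (f=8, h=4) → closed; open now [(2,2) g=5 f=8, (3,1) g=5 f=8, (4,3) g=4 f=10, (5,1) g=3 f=8, (6,1) g=2 f=8, (6,4) g=1 f=10]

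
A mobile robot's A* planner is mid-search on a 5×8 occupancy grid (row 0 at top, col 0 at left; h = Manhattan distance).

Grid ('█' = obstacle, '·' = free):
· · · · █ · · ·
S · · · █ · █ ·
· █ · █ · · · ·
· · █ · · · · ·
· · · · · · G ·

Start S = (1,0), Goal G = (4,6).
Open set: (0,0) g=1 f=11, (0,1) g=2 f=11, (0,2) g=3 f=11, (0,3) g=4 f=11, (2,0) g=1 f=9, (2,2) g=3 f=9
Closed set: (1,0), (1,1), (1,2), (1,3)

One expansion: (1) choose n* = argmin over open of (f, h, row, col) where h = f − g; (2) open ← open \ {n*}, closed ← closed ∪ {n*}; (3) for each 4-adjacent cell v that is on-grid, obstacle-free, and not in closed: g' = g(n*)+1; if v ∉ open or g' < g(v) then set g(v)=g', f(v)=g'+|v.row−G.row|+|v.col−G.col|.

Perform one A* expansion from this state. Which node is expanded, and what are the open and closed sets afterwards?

step 1: expand (2,2) (f=9, h=6) → closed; open now [(0,0) g=1 f=11, (0,1) g=2 f=11, (0,2) g=3 f=11, (0,3) g=4 f=11, (2,0) g=1 f=9]

expanded=(2,2); open=[(0,0) g=1 f=11, (0,1) g=2 f=11, (0,2) g=3 f=11, (0,3) g=4 f=11, (2,0) g=1 f=9]; closed=[(1,0), (1,1), (1,2), (1,3), (2,2)]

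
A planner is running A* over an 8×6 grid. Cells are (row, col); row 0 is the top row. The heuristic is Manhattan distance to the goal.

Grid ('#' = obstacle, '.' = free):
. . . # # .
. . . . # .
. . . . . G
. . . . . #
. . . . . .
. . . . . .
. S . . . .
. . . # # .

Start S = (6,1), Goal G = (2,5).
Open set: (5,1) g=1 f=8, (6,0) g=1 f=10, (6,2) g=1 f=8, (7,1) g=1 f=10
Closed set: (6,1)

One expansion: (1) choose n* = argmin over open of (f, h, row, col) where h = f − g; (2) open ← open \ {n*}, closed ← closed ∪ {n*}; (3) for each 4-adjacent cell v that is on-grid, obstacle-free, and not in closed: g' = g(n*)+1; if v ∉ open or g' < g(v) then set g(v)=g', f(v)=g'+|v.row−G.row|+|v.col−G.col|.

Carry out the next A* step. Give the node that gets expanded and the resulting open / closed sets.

expanded=(5,1); open=[(4,1) g=2 f=8, (5,0) g=2 f=10, (5,2) g=2 f=8, (6,0) g=1 f=10, (6,2) g=1 f=8, (7,1) g=1 f=10]; closed=[(5,1), (6,1)]

step 1: expand (5,1) (f=8, h=7) → closed; open now [(4,1) g=2 f=8, (5,0) g=2 f=10, (5,2) g=2 f=8, (6,0) g=1 f=10, (6,2) g=1 f=8, (7,1) g=1 f=10]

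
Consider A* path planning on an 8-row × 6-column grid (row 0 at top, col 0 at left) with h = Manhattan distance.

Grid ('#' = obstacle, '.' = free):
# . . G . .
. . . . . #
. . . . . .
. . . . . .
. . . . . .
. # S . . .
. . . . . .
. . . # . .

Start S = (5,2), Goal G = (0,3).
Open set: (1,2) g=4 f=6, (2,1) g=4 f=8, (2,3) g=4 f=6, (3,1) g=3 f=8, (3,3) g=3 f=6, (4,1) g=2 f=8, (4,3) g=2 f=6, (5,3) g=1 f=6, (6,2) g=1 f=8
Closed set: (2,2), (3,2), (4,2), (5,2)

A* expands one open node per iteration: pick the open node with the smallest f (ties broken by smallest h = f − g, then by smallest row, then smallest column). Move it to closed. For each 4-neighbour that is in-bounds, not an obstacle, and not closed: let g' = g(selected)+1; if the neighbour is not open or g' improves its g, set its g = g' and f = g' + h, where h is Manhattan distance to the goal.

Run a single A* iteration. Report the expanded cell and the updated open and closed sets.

expanded=(1,2); open=[(0,2) g=5 f=6, (1,1) g=5 f=8, (1,3) g=5 f=6, (2,1) g=4 f=8, (2,3) g=4 f=6, (3,1) g=3 f=8, (3,3) g=3 f=6, (4,1) g=2 f=8, (4,3) g=2 f=6, (5,3) g=1 f=6, (6,2) g=1 f=8]; closed=[(1,2), (2,2), (3,2), (4,2), (5,2)]

step 1: expand (1,2) (f=6, h=2) → closed; open now [(0,2) g=5 f=6, (1,1) g=5 f=8, (1,3) g=5 f=6, (2,1) g=4 f=8, (2,3) g=4 f=6, (3,1) g=3 f=8, (3,3) g=3 f=6, (4,1) g=2 f=8, (4,3) g=2 f=6, (5,3) g=1 f=6, (6,2) g=1 f=8]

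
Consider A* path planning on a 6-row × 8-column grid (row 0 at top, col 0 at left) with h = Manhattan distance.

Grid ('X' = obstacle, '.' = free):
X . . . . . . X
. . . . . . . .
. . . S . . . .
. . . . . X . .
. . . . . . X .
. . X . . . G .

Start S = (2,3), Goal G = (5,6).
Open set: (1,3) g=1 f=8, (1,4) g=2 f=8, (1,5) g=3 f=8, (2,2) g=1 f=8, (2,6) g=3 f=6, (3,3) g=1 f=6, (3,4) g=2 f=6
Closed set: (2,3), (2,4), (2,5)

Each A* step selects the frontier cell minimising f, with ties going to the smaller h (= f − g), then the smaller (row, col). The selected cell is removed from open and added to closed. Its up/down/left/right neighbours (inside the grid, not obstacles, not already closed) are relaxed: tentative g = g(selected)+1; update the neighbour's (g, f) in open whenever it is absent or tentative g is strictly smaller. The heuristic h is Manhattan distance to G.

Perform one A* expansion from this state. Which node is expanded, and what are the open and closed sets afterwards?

expanded=(2,6); open=[(1,3) g=1 f=8, (1,4) g=2 f=8, (1,5) g=3 f=8, (1,6) g=4 f=8, (2,2) g=1 f=8, (2,7) g=4 f=8, (3,3) g=1 f=6, (3,4) g=2 f=6, (3,6) g=4 f=6]; closed=[(2,3), (2,4), (2,5), (2,6)]

step 1: expand (2,6) (f=6, h=3) → closed; open now [(1,3) g=1 f=8, (1,4) g=2 f=8, (1,5) g=3 f=8, (1,6) g=4 f=8, (2,2) g=1 f=8, (2,7) g=4 f=8, (3,3) g=1 f=6, (3,4) g=2 f=6, (3,6) g=4 f=6]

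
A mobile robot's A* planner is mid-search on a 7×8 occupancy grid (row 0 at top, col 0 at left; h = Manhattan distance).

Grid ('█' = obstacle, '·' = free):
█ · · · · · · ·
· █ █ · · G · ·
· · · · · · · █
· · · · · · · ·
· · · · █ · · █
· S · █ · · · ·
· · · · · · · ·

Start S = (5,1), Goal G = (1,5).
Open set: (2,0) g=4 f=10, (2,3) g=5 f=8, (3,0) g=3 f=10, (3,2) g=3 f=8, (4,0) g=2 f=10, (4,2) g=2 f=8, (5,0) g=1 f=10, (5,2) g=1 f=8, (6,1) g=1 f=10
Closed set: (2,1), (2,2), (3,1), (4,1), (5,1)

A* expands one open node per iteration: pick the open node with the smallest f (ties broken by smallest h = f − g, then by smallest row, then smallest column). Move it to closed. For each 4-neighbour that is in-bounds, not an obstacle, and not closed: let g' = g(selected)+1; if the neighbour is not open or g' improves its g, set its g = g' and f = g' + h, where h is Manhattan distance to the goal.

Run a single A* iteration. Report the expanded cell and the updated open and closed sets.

step 1: expand (2,3) (f=8, h=3) → closed; open now [(1,3) g=6 f=8, (2,0) g=4 f=10, (2,4) g=6 f=8, (3,0) g=3 f=10, (3,2) g=3 f=8, (3,3) g=6 f=10, (4,0) g=2 f=10, (4,2) g=2 f=8, (5,0) g=1 f=10, (5,2) g=1 f=8, (6,1) g=1 f=10]

expanded=(2,3); open=[(1,3) g=6 f=8, (2,0) g=4 f=10, (2,4) g=6 f=8, (3,0) g=3 f=10, (3,2) g=3 f=8, (3,3) g=6 f=10, (4,0) g=2 f=10, (4,2) g=2 f=8, (5,0) g=1 f=10, (5,2) g=1 f=8, (6,1) g=1 f=10]; closed=[(2,1), (2,2), (2,3), (3,1), (4,1), (5,1)]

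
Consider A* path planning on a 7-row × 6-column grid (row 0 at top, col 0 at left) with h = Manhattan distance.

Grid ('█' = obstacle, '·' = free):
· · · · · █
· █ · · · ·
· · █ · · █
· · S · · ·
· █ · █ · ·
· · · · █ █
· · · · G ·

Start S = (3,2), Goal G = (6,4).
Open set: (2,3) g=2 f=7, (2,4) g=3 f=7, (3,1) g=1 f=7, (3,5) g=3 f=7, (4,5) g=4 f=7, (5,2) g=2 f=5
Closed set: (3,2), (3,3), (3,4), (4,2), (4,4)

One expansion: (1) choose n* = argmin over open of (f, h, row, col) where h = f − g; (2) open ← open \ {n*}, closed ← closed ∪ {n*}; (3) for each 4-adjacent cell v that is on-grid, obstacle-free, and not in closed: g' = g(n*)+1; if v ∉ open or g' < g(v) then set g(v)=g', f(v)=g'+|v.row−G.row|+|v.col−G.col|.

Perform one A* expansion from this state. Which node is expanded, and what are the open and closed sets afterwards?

step 1: expand (5,2) (f=5, h=3) → closed; open now [(2,3) g=2 f=7, (2,4) g=3 f=7, (3,1) g=1 f=7, (3,5) g=3 f=7, (4,5) g=4 f=7, (5,1) g=3 f=7, (5,3) g=3 f=5, (6,2) g=3 f=5]

expanded=(5,2); open=[(2,3) g=2 f=7, (2,4) g=3 f=7, (3,1) g=1 f=7, (3,5) g=3 f=7, (4,5) g=4 f=7, (5,1) g=3 f=7, (5,3) g=3 f=5, (6,2) g=3 f=5]; closed=[(3,2), (3,3), (3,4), (4,2), (4,4), (5,2)]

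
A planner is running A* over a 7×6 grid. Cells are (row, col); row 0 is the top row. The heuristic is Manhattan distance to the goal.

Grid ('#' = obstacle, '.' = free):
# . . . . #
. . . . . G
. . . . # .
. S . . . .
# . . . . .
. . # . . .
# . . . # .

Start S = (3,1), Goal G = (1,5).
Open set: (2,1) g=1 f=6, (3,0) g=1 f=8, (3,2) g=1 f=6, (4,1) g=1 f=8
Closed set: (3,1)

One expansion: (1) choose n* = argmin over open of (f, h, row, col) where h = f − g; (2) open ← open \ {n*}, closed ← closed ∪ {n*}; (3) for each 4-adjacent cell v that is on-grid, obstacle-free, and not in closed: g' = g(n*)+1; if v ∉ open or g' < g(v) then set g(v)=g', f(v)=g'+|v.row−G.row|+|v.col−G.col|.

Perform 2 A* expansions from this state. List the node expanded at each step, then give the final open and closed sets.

step 1: expand (2,1) (f=6, h=5) → closed; open now [(1,1) g=2 f=6, (2,0) g=2 f=8, (2,2) g=2 f=6, (3,0) g=1 f=8, (3,2) g=1 f=6, (4,1) g=1 f=8]
step 2: expand (1,1) (f=6, h=4) → closed; open now [(0,1) g=3 f=8, (1,0) g=3 f=8, (1,2) g=3 f=6, (2,0) g=2 f=8, (2,2) g=2 f=6, (3,0) g=1 f=8, (3,2) g=1 f=6, (4,1) g=1 f=8]

order=[(2,1) → (1,1)]; open=[(0,1) g=3 f=8, (1,0) g=3 f=8, (1,2) g=3 f=6, (2,0) g=2 f=8, (2,2) g=2 f=6, (3,0) g=1 f=8, (3,2) g=1 f=6, (4,1) g=1 f=8]; closed=[(1,1), (2,1), (3,1)]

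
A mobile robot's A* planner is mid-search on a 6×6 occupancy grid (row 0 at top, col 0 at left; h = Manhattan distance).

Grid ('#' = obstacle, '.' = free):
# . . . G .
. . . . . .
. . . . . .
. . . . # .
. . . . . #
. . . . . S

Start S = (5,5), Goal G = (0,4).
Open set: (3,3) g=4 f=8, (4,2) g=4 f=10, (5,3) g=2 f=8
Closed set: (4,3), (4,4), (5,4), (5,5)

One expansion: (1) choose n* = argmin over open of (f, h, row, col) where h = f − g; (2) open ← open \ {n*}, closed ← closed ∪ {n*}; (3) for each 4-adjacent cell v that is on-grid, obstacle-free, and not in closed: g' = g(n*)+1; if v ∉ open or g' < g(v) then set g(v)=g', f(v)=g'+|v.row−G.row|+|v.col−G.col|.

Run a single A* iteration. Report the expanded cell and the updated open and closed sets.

expanded=(3,3); open=[(2,3) g=5 f=8, (3,2) g=5 f=10, (4,2) g=4 f=10, (5,3) g=2 f=8]; closed=[(3,3), (4,3), (4,4), (5,4), (5,5)]

step 1: expand (3,3) (f=8, h=4) → closed; open now [(2,3) g=5 f=8, (3,2) g=5 f=10, (4,2) g=4 f=10, (5,3) g=2 f=8]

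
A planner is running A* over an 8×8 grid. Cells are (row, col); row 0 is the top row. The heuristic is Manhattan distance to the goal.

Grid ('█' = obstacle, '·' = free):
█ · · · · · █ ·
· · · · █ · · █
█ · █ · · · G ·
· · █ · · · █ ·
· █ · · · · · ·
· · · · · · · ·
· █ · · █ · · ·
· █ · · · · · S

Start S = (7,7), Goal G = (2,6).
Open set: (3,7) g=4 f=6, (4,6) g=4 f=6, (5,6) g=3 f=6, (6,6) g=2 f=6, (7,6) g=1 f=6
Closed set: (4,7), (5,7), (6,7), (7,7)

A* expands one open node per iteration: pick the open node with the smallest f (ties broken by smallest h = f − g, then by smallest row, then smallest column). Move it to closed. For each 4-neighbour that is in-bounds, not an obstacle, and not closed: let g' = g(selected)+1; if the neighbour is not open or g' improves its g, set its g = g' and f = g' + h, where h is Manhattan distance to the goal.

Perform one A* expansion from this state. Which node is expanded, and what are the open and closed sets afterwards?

expanded=(3,7); open=[(2,7) g=5 f=6, (4,6) g=4 f=6, (5,6) g=3 f=6, (6,6) g=2 f=6, (7,6) g=1 f=6]; closed=[(3,7), (4,7), (5,7), (6,7), (7,7)]

step 1: expand (3,7) (f=6, h=2) → closed; open now [(2,7) g=5 f=6, (4,6) g=4 f=6, (5,6) g=3 f=6, (6,6) g=2 f=6, (7,6) g=1 f=6]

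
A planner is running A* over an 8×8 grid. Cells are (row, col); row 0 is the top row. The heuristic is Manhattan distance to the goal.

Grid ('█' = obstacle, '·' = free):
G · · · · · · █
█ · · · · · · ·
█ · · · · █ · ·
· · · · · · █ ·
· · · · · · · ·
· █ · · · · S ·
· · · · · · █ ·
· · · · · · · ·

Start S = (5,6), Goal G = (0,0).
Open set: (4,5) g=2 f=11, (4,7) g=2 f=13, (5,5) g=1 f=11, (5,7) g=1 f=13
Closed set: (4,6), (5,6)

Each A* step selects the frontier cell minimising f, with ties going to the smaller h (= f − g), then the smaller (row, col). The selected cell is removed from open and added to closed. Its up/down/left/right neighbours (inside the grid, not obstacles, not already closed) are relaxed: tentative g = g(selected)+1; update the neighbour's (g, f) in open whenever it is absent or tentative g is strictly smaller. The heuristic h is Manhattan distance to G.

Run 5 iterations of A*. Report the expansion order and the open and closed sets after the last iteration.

order=[(4,5) → (3,5) → (3,4) → (2,4) → (1,4)]; open=[(0,4) g=7 f=11, (1,3) g=7 f=11, (1,5) g=7 f=13, (2,3) g=6 f=11, (3,3) g=5 f=11, (4,4) g=3 f=11, (4,7) g=2 f=13, (5,5) g=1 f=11, (5,7) g=1 f=13]; closed=[(1,4), (2,4), (3,4), (3,5), (4,5), (4,6), (5,6)]

step 1: expand (4,5) (f=11, h=9) → closed; open now [(3,5) g=3 f=11, (4,4) g=3 f=11, (4,7) g=2 f=13, (5,5) g=1 f=11, (5,7) g=1 f=13]
step 2: expand (3,5) (f=11, h=8) → closed; open now [(3,4) g=4 f=11, (4,4) g=3 f=11, (4,7) g=2 f=13, (5,5) g=1 f=11, (5,7) g=1 f=13]
step 3: expand (3,4) (f=11, h=7) → closed; open now [(2,4) g=5 f=11, (3,3) g=5 f=11, (4,4) g=3 f=11, (4,7) g=2 f=13, (5,5) g=1 f=11, (5,7) g=1 f=13]
step 4: expand (2,4) (f=11, h=6) → closed; open now [(1,4) g=6 f=11, (2,3) g=6 f=11, (3,3) g=5 f=11, (4,4) g=3 f=11, (4,7) g=2 f=13, (5,5) g=1 f=11, (5,7) g=1 f=13]
step 5: expand (1,4) (f=11, h=5) → closed; open now [(0,4) g=7 f=11, (1,3) g=7 f=11, (1,5) g=7 f=13, (2,3) g=6 f=11, (3,3) g=5 f=11, (4,4) g=3 f=11, (4,7) g=2 f=13, (5,5) g=1 f=11, (5,7) g=1 f=13]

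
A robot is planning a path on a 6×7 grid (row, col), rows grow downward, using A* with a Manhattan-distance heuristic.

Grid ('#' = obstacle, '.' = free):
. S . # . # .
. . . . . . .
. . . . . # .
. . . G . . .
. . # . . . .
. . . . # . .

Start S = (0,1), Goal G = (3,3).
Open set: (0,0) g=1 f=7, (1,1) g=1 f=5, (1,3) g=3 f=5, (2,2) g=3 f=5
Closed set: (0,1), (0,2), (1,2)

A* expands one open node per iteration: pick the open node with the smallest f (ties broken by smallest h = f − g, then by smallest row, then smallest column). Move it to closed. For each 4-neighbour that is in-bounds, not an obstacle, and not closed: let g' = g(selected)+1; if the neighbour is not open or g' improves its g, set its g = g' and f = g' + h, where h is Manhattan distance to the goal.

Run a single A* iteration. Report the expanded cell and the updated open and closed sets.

expanded=(1,3); open=[(0,0) g=1 f=7, (1,1) g=1 f=5, (1,4) g=4 f=7, (2,2) g=3 f=5, (2,3) g=4 f=5]; closed=[(0,1), (0,2), (1,2), (1,3)]

step 1: expand (1,3) (f=5, h=2) → closed; open now [(0,0) g=1 f=7, (1,1) g=1 f=5, (1,4) g=4 f=7, (2,2) g=3 f=5, (2,3) g=4 f=5]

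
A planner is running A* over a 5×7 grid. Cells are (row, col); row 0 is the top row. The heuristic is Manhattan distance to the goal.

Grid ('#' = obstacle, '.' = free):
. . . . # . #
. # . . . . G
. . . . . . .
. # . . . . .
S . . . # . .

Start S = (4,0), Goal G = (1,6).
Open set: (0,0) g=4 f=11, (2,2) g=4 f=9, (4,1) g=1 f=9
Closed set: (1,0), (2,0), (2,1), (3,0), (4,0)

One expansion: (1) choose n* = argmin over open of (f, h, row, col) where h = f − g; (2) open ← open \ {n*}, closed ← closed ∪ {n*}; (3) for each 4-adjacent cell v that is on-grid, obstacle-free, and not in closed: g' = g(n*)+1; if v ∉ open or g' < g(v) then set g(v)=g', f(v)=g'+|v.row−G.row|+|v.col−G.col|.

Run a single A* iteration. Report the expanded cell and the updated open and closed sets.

step 1: expand (2,2) (f=9, h=5) → closed; open now [(0,0) g=4 f=11, (1,2) g=5 f=9, (2,3) g=5 f=9, (3,2) g=5 f=11, (4,1) g=1 f=9]

expanded=(2,2); open=[(0,0) g=4 f=11, (1,2) g=5 f=9, (2,3) g=5 f=9, (3,2) g=5 f=11, (4,1) g=1 f=9]; closed=[(1,0), (2,0), (2,1), (2,2), (3,0), (4,0)]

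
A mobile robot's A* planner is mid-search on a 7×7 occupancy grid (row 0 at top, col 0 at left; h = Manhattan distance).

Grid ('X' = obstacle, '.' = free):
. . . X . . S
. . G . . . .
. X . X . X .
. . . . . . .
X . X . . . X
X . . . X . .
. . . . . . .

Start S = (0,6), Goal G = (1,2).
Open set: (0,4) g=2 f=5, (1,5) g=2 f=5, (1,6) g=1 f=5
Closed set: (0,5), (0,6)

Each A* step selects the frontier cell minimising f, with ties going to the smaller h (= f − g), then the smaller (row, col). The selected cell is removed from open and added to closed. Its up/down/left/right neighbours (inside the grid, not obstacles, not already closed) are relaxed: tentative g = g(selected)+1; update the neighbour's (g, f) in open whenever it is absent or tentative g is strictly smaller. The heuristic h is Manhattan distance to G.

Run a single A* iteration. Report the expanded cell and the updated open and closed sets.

expanded=(0,4); open=[(1,4) g=3 f=5, (1,5) g=2 f=5, (1,6) g=1 f=5]; closed=[(0,4), (0,5), (0,6)]

step 1: expand (0,4) (f=5, h=3) → closed; open now [(1,4) g=3 f=5, (1,5) g=2 f=5, (1,6) g=1 f=5]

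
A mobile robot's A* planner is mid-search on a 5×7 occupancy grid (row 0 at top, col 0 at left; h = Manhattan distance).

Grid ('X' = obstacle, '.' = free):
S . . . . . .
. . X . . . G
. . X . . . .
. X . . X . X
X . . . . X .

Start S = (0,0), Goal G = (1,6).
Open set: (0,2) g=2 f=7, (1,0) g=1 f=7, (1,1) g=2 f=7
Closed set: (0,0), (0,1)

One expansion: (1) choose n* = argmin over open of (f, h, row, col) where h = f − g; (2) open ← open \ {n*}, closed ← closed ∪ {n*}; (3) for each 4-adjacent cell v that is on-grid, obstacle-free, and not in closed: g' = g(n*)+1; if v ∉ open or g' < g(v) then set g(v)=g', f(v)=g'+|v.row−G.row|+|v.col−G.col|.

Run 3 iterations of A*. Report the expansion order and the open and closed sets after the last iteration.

order=[(0,2) → (0,3) → (0,4)]; open=[(0,5) g=5 f=7, (1,0) g=1 f=7, (1,1) g=2 f=7, (1,3) g=4 f=7, (1,4) g=5 f=7]; closed=[(0,0), (0,1), (0,2), (0,3), (0,4)]

step 1: expand (0,2) (f=7, h=5) → closed; open now [(0,3) g=3 f=7, (1,0) g=1 f=7, (1,1) g=2 f=7]
step 2: expand (0,3) (f=7, h=4) → closed; open now [(0,4) g=4 f=7, (1,0) g=1 f=7, (1,1) g=2 f=7, (1,3) g=4 f=7]
step 3: expand (0,4) (f=7, h=3) → closed; open now [(0,5) g=5 f=7, (1,0) g=1 f=7, (1,1) g=2 f=7, (1,3) g=4 f=7, (1,4) g=5 f=7]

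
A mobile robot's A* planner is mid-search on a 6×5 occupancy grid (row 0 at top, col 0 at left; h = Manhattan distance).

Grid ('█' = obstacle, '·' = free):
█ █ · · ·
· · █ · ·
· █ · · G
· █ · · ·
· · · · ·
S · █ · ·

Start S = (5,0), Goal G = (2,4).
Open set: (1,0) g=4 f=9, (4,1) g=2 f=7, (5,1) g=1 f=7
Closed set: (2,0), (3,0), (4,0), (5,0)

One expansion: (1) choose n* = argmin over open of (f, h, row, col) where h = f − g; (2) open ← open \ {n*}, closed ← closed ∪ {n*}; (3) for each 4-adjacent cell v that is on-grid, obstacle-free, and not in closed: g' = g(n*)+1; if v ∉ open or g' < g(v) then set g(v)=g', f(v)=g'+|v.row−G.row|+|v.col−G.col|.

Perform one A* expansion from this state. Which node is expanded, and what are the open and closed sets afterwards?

expanded=(4,1); open=[(1,0) g=4 f=9, (4,2) g=3 f=7, (5,1) g=1 f=7]; closed=[(2,0), (3,0), (4,0), (4,1), (5,0)]

step 1: expand (4,1) (f=7, h=5) → closed; open now [(1,0) g=4 f=9, (4,2) g=3 f=7, (5,1) g=1 f=7]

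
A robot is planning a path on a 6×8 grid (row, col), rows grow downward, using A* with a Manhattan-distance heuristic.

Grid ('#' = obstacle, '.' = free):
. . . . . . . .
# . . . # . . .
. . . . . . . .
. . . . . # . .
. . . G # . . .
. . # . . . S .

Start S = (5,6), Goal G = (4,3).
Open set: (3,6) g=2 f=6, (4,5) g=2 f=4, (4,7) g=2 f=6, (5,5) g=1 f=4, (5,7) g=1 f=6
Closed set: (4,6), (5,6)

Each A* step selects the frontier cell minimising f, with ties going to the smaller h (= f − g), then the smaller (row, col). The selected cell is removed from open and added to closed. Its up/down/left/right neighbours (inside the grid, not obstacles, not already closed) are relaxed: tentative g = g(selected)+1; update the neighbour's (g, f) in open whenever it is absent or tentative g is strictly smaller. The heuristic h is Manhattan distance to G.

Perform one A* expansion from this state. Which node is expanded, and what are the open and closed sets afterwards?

step 1: expand (4,5) (f=4, h=2) → closed; open now [(3,6) g=2 f=6, (4,7) g=2 f=6, (5,5) g=1 f=4, (5,7) g=1 f=6]

expanded=(4,5); open=[(3,6) g=2 f=6, (4,7) g=2 f=6, (5,5) g=1 f=4, (5,7) g=1 f=6]; closed=[(4,5), (4,6), (5,6)]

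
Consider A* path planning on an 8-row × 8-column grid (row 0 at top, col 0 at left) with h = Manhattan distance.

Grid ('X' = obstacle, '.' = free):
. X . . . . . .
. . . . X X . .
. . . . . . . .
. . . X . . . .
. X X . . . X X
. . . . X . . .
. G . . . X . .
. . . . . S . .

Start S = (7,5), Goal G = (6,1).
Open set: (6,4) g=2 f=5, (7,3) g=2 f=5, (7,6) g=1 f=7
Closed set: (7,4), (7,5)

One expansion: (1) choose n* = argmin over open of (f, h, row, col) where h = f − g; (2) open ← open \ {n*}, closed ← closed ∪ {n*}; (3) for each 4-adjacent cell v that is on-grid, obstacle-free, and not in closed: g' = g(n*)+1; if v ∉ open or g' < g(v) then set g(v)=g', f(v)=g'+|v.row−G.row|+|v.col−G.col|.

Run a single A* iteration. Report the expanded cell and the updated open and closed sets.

step 1: expand (6,4) (f=5, h=3) → closed; open now [(6,3) g=3 f=5, (7,3) g=2 f=5, (7,6) g=1 f=7]

expanded=(6,4); open=[(6,3) g=3 f=5, (7,3) g=2 f=5, (7,6) g=1 f=7]; closed=[(6,4), (7,4), (7,5)]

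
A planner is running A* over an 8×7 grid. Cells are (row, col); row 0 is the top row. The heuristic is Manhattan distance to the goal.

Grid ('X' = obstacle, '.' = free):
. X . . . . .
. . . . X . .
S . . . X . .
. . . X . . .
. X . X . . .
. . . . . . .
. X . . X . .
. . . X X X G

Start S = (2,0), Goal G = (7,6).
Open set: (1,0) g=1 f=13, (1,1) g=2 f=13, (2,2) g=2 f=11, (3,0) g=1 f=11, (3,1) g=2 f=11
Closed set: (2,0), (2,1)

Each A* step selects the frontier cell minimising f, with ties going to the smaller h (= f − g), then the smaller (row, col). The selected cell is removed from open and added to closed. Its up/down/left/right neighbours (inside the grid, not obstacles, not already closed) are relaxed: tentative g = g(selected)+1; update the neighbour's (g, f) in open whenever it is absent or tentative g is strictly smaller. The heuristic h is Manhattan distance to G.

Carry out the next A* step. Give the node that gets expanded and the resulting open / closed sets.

step 1: expand (2,2) (f=11, h=9) → closed; open now [(1,0) g=1 f=13, (1,1) g=2 f=13, (1,2) g=3 f=13, (2,3) g=3 f=11, (3,0) g=1 f=11, (3,1) g=2 f=11, (3,2) g=3 f=11]

expanded=(2,2); open=[(1,0) g=1 f=13, (1,1) g=2 f=13, (1,2) g=3 f=13, (2,3) g=3 f=11, (3,0) g=1 f=11, (3,1) g=2 f=11, (3,2) g=3 f=11]; closed=[(2,0), (2,1), (2,2)]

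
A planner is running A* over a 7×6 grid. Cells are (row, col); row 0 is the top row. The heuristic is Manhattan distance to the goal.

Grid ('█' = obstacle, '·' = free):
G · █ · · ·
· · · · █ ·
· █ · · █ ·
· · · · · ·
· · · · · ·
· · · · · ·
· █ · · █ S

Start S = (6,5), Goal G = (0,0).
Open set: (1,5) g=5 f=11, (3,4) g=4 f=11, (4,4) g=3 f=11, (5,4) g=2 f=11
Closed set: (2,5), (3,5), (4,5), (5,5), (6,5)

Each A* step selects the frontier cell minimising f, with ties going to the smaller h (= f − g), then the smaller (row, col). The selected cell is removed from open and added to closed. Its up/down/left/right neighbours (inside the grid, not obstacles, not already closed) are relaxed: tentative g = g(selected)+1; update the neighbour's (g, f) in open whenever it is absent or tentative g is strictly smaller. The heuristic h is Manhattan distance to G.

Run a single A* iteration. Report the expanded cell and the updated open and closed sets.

step 1: expand (1,5) (f=11, h=6) → closed; open now [(0,5) g=6 f=11, (3,4) g=4 f=11, (4,4) g=3 f=11, (5,4) g=2 f=11]

expanded=(1,5); open=[(0,5) g=6 f=11, (3,4) g=4 f=11, (4,4) g=3 f=11, (5,4) g=2 f=11]; closed=[(1,5), (2,5), (3,5), (4,5), (5,5), (6,5)]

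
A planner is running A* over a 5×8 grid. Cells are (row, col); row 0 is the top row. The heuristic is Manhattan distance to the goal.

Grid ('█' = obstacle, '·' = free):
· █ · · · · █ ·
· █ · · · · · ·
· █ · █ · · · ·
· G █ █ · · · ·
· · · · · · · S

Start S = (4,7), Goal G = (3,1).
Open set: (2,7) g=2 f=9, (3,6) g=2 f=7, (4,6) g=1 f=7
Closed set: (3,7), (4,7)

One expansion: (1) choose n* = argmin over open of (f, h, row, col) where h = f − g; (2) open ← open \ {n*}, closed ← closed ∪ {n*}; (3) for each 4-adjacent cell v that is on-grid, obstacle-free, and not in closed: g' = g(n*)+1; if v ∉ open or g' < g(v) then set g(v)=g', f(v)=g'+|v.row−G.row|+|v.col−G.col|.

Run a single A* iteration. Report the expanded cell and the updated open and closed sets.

step 1: expand (3,6) (f=7, h=5) → closed; open now [(2,6) g=3 f=9, (2,7) g=2 f=9, (3,5) g=3 f=7, (4,6) g=1 f=7]

expanded=(3,6); open=[(2,6) g=3 f=9, (2,7) g=2 f=9, (3,5) g=3 f=7, (4,6) g=1 f=7]; closed=[(3,6), (3,7), (4,7)]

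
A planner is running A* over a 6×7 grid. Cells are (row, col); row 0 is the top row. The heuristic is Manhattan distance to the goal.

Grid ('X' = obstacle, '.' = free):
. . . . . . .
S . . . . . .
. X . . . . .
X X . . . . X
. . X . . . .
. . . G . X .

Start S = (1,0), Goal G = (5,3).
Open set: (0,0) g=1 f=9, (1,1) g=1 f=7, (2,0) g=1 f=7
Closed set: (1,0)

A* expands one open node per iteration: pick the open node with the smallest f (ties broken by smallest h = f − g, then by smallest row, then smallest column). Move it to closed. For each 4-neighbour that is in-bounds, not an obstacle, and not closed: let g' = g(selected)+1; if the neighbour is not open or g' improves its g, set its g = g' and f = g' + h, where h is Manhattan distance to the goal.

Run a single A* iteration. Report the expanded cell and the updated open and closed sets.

step 1: expand (1,1) (f=7, h=6) → closed; open now [(0,0) g=1 f=9, (0,1) g=2 f=9, (1,2) g=2 f=7, (2,0) g=1 f=7]

expanded=(1,1); open=[(0,0) g=1 f=9, (0,1) g=2 f=9, (1,2) g=2 f=7, (2,0) g=1 f=7]; closed=[(1,0), (1,1)]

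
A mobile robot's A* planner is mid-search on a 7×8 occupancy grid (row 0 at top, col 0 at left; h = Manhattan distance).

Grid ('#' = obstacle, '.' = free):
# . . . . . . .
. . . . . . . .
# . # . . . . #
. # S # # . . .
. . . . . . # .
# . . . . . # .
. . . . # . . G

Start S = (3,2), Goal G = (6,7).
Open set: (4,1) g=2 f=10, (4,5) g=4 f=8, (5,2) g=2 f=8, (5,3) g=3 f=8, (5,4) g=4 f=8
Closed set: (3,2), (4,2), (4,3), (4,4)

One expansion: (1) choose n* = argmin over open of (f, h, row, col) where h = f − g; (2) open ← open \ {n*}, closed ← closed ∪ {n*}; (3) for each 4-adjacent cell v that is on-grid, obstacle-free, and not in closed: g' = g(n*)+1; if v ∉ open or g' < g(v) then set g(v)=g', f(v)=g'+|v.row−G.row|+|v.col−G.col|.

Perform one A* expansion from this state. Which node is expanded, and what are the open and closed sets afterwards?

expanded=(4,5); open=[(3,5) g=5 f=10, (4,1) g=2 f=10, (5,2) g=2 f=8, (5,3) g=3 f=8, (5,4) g=4 f=8, (5,5) g=5 f=8]; closed=[(3,2), (4,2), (4,3), (4,4), (4,5)]

step 1: expand (4,5) (f=8, h=4) → closed; open now [(3,5) g=5 f=10, (4,1) g=2 f=10, (5,2) g=2 f=8, (5,3) g=3 f=8, (5,4) g=4 f=8, (5,5) g=5 f=8]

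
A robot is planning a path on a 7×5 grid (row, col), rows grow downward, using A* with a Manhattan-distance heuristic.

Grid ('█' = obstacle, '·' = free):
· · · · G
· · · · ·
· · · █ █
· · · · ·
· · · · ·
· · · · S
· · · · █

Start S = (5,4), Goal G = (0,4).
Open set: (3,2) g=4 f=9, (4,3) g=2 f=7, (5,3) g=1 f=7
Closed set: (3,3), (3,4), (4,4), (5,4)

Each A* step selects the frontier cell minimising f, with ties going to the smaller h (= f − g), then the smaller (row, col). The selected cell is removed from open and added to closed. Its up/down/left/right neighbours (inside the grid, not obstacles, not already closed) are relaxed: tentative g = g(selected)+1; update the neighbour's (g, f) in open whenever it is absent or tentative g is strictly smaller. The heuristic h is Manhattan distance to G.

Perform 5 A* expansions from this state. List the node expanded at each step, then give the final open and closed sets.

order=[(4,3) → (5,3) → (3,2) → (2,2) → (1,2)]; open=[(0,2) g=7 f=9, (1,1) g=7 f=11, (1,3) g=7 f=9, (2,1) g=6 f=11, (3,1) g=5 f=11, (4,2) g=3 f=9, (5,2) g=2 f=9, (6,3) g=2 f=9]; closed=[(1,2), (2,2), (3,2), (3,3), (3,4), (4,3), (4,4), (5,3), (5,4)]

step 1: expand (4,3) (f=7, h=5) → closed; open now [(3,2) g=4 f=9, (4,2) g=3 f=9, (5,3) g=1 f=7]
step 2: expand (5,3) (f=7, h=6) → closed; open now [(3,2) g=4 f=9, (4,2) g=3 f=9, (5,2) g=2 f=9, (6,3) g=2 f=9]
step 3: expand (3,2) (f=9, h=5) → closed; open now [(2,2) g=5 f=9, (3,1) g=5 f=11, (4,2) g=3 f=9, (5,2) g=2 f=9, (6,3) g=2 f=9]
step 4: expand (2,2) (f=9, h=4) → closed; open now [(1,2) g=6 f=9, (2,1) g=6 f=11, (3,1) g=5 f=11, (4,2) g=3 f=9, (5,2) g=2 f=9, (6,3) g=2 f=9]
step 5: expand (1,2) (f=9, h=3) → closed; open now [(0,2) g=7 f=9, (1,1) g=7 f=11, (1,3) g=7 f=9, (2,1) g=6 f=11, (3,1) g=5 f=11, (4,2) g=3 f=9, (5,2) g=2 f=9, (6,3) g=2 f=9]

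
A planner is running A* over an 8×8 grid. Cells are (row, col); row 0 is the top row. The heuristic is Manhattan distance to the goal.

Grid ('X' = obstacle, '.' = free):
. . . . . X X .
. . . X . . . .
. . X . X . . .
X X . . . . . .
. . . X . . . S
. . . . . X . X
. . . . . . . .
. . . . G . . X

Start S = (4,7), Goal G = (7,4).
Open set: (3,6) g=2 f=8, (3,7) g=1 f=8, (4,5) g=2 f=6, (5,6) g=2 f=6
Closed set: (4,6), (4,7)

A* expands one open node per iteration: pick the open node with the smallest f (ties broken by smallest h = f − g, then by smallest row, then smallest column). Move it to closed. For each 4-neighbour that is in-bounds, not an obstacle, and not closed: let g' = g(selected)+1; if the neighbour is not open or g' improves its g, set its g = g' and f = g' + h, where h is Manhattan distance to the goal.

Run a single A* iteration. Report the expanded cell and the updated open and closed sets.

expanded=(4,5); open=[(3,5) g=3 f=8, (3,6) g=2 f=8, (3,7) g=1 f=8, (4,4) g=3 f=6, (5,6) g=2 f=6]; closed=[(4,5), (4,6), (4,7)]

step 1: expand (4,5) (f=6, h=4) → closed; open now [(3,5) g=3 f=8, (3,6) g=2 f=8, (3,7) g=1 f=8, (4,4) g=3 f=6, (5,6) g=2 f=6]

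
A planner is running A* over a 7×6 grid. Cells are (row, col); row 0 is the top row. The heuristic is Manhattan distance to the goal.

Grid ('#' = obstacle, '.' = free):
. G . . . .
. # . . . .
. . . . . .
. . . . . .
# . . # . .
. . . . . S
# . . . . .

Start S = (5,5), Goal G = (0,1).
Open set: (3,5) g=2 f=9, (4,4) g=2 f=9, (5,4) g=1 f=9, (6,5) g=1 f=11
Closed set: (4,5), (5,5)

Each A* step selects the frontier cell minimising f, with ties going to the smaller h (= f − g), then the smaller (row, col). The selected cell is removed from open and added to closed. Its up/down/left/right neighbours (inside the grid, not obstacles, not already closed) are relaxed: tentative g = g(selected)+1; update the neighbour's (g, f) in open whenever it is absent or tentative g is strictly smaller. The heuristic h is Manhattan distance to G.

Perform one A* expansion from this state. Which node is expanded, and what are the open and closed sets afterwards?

step 1: expand (3,5) (f=9, h=7) → closed; open now [(2,5) g=3 f=9, (3,4) g=3 f=9, (4,4) g=2 f=9, (5,4) g=1 f=9, (6,5) g=1 f=11]

expanded=(3,5); open=[(2,5) g=3 f=9, (3,4) g=3 f=9, (4,4) g=2 f=9, (5,4) g=1 f=9, (6,5) g=1 f=11]; closed=[(3,5), (4,5), (5,5)]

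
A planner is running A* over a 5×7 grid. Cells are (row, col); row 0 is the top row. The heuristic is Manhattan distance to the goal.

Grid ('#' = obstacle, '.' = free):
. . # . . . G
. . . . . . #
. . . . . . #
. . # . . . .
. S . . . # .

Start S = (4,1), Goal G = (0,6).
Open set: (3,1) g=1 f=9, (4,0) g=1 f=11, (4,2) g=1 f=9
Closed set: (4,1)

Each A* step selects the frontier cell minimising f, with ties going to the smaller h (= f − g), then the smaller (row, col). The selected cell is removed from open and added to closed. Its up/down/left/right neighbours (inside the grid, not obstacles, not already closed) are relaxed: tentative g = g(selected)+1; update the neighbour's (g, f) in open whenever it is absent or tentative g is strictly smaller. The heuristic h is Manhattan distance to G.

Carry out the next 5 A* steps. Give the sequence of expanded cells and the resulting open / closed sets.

order=[(3,1) → (2,1) → (1,1) → (0,1) → (1,2)]; open=[(0,0) g=5 f=11, (1,0) g=4 f=11, (1,3) g=5 f=9, (2,0) g=3 f=11, (2,2) g=3 f=9, (3,0) g=2 f=11, (4,0) g=1 f=11, (4,2) g=1 f=9]; closed=[(0,1), (1,1), (1,2), (2,1), (3,1), (4,1)]

step 1: expand (3,1) (f=9, h=8) → closed; open now [(2,1) g=2 f=9, (3,0) g=2 f=11, (4,0) g=1 f=11, (4,2) g=1 f=9]
step 2: expand (2,1) (f=9, h=7) → closed; open now [(1,1) g=3 f=9, (2,0) g=3 f=11, (2,2) g=3 f=9, (3,0) g=2 f=11, (4,0) g=1 f=11, (4,2) g=1 f=9]
step 3: expand (1,1) (f=9, h=6) → closed; open now [(0,1) g=4 f=9, (1,0) g=4 f=11, (1,2) g=4 f=9, (2,0) g=3 f=11, (2,2) g=3 f=9, (3,0) g=2 f=11, (4,0) g=1 f=11, (4,2) g=1 f=9]
step 4: expand (0,1) (f=9, h=5) → closed; open now [(0,0) g=5 f=11, (1,0) g=4 f=11, (1,2) g=4 f=9, (2,0) g=3 f=11, (2,2) g=3 f=9, (3,0) g=2 f=11, (4,0) g=1 f=11, (4,2) g=1 f=9]
step 5: expand (1,2) (f=9, h=5) → closed; open now [(0,0) g=5 f=11, (1,0) g=4 f=11, (1,3) g=5 f=9, (2,0) g=3 f=11, (2,2) g=3 f=9, (3,0) g=2 f=11, (4,0) g=1 f=11, (4,2) g=1 f=9]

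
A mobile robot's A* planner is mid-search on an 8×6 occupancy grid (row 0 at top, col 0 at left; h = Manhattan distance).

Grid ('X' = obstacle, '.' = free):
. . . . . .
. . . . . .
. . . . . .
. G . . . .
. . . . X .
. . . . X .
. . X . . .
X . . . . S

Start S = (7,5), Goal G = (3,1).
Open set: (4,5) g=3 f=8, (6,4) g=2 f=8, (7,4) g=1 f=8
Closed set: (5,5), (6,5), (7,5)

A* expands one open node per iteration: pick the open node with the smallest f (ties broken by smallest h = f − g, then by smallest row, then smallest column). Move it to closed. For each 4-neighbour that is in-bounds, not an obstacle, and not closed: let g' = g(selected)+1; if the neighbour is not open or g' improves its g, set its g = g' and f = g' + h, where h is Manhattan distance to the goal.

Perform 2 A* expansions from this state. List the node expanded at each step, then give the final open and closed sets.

step 1: expand (4,5) (f=8, h=5) → closed; open now [(3,5) g=4 f=8, (6,4) g=2 f=8, (7,4) g=1 f=8]
step 2: expand (3,5) (f=8, h=4) → closed; open now [(2,5) g=5 f=10, (3,4) g=5 f=8, (6,4) g=2 f=8, (7,4) g=1 f=8]

order=[(4,5) → (3,5)]; open=[(2,5) g=5 f=10, (3,4) g=5 f=8, (6,4) g=2 f=8, (7,4) g=1 f=8]; closed=[(3,5), (4,5), (5,5), (6,5), (7,5)]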